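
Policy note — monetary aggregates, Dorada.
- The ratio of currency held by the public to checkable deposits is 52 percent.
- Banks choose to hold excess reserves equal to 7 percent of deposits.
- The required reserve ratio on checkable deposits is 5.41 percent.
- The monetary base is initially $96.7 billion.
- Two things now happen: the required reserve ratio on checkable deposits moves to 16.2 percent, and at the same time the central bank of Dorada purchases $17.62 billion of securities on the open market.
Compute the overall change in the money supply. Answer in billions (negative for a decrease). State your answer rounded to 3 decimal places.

Before: m₁ = (1 + 0.52) / (0.0541 + 0.07 + 0.52) ≈ 2.3598820, MB₁ = 96.7, so M₁ = 2.3598820 × 96.7 ≈ 228.2006 billion.
After: m₂ = (1 + 0.52) / (0.162 + 0.07 + 0.52) ≈ 2.0212766, MB₂ = 96.7 + 17.62 = 114.32, so M₂ = 2.0212766 × 114.32 ≈ 231.0723 billion.
ΔM = M₂ − M₁ = 231.0723 − 228.2006 = 2.8717 billion.

$2.872 billion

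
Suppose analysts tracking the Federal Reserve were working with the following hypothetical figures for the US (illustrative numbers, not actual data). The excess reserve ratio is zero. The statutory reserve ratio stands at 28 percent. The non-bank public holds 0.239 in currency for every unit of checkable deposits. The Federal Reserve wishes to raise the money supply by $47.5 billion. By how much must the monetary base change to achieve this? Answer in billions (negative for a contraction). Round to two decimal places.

$19.90 billion

The money multiplier is m = (1 + c) / (rr + c) = (1 + 0.239) / (0.28 + 0.239) ≈ 2.38728.
ΔMB = ΔM / m = (+47.5) / 2.38728 ≈ 19.8971 billion.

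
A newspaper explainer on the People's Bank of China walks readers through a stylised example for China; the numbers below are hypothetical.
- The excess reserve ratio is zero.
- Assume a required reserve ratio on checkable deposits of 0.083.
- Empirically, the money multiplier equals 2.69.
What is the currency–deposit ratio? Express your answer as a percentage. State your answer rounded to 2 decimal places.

Using m = 2.69. From m = (1 + c)/(c + rr + e), rearranging gives 1 + c = m·(c + rr + e), so c·(1 − m) = m·(rr + e) − 1.
Hence c = [m·(rr + e) − 1]/(1 − m) = [2.69 × (0.083 + 0) − 1] / (1 − 2.69) ≈ 0.459604.

45.96%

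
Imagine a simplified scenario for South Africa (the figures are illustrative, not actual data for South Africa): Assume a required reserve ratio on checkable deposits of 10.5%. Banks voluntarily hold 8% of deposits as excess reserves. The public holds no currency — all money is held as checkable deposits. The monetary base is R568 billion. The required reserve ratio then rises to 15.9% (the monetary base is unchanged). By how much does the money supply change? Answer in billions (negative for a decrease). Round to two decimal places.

-693.70 billion

Initially m₁ = 1 / (0.105 + 0.08) ≈ 5.405405, so M₁ = 5.405405 × 568 ≈ 3070.27 billion.
After the change m₂ = 1 / (0.159 + 0.08) ≈ 4.184100, so M₂ = 4.184100 × 568 = 2376.5688 billion.
ΔM = M₂ − M₁ = 2376.5688 − 3070.27 = -693.7012 billion.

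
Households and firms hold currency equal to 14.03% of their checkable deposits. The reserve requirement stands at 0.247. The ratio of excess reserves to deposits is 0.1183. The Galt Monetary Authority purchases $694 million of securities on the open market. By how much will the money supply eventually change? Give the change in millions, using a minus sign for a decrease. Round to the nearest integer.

The money multiplier is m = (1 + c) / (rr + e + c) = (1 + 0.1403) / (0.247 + 0.1183 + 0.1403) ≈ 2.2553.
The purchase adds 694 million of base, so ΔM = m × ΔMB = 2.2553 × (+694) = 1565.1782 million.

$1565 million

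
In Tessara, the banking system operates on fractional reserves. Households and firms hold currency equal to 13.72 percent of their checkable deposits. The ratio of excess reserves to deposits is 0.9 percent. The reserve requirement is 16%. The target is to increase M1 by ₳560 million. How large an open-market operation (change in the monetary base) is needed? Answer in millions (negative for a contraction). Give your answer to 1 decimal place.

The money multiplier is m = (1 + c) / (rr + e + c) = (1 + 0.1372) / (0.16 + 0.009 + 0.1372) ≈ 3.71391.
ΔMB = ΔM / m = (+560) / 3.71391 ≈ 150.7845 million.

₳150.8 million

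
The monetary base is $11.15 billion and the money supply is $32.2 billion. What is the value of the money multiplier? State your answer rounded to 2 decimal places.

2.89

The money multiplier is m = M / MB = 32.2 / 11.15 ≈ 2.88789.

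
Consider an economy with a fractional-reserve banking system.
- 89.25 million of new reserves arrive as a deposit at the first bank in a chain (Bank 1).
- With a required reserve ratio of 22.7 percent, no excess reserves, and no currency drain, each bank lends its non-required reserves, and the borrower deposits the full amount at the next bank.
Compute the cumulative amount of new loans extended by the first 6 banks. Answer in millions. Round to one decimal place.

239.1 million

Bank i lends (1 − rr)^i of the original deposit: Bank 1 lends 89.25·0.7730 ≈ 68.9903, Bank 2 lends 89.25·0.7730² ≈ 53.3295, and so on.
Summing a geometric series: total = 89.25·[0.7730·(1 − 0.7730^6) / (1 − 0.7730)] ≈ 239.0824 million.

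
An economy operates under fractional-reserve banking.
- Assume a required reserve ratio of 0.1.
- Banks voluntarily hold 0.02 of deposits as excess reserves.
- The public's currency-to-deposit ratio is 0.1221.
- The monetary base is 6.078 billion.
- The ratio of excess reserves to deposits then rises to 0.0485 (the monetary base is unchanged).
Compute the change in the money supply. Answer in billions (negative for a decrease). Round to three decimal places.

Initially m₁ = (1 + 0.1221) / (0.1 + 0.02 + 0.1221) ≈ 4.63486, so M₁ = 4.63486 × 6.078 ≈ 28.1707 billion.
After the change m₂ = (1 + 0.1221) / (0.1 + 0.0485 + 0.1221) ≈ 4.14671, so M₂ = 4.14671 × 6.078 ≈ 25.2037 billion.
ΔM = M₂ − M₁ = 25.2037 − 28.1707 = -2.967 billion.

-2.967 billion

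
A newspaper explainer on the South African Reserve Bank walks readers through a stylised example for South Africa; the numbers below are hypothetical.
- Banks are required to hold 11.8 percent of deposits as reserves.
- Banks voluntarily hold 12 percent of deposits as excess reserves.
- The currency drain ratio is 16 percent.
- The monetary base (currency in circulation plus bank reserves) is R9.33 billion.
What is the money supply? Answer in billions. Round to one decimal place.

R27.2 billion

The money multiplier is m = (1 + c) / (rr + e + c) = (1 + 0.16) / (0.118 + 0.12 + 0.16) ≈ 2.9146.
So M = m × MB = 2.9146 × 9.33 ≈ 27.1932 billion.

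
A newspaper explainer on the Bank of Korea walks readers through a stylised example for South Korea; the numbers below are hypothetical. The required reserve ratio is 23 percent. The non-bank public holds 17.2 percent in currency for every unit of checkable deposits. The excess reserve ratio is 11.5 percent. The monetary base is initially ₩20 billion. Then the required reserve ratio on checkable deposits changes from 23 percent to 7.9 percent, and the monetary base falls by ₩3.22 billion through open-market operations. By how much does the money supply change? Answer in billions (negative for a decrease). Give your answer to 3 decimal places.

₩8.394 billion

Before: m₁ = (1 + 0.172) / (0.23 + 0.115 + 0.172) ≈ 2.266925, MB₁ = 20, so M₁ = 2.266925 × 20 = 45.3385 billion.
After: m₂ = (1 + 0.172) / (0.079 + 0.115 + 0.172) ≈ 3.202186, MB₂ = 20 − 3.22 = 16.78, so M₂ = 3.202186 × 16.78 ≈ 53.7327 billion.
ΔM = M₂ − M₁ = 53.7327 − 45.3385 = 8.3942 billion.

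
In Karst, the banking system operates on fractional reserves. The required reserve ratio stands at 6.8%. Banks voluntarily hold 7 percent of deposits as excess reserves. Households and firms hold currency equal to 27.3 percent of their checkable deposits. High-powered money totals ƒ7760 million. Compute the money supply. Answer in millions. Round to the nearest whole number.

ƒ24035 million

The money multiplier is m = (1 + c) / (rr + e + c) = (1 + 0.273) / (0.068 + 0.07 + 0.273) ≈ 3.09732.
So M = m × MB = 3.09732 × 7760 = 24035.2032 million.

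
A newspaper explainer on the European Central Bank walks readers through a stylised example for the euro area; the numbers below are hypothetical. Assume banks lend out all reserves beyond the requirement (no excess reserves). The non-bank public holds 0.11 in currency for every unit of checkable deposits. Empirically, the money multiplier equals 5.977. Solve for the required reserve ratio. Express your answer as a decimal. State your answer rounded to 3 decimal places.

0.076

Using m = 5.977. Since m = (1 + c)/(c + rr + e), the denominator satisfies c + rr + e = (1 + c)/m = (1 + 0.11) / 5.977 ≈ 0.185712.
With c = 0.11 and e = 0, the required reserve ratio is 0.185712 − 0.11 − 0 = 0.075712.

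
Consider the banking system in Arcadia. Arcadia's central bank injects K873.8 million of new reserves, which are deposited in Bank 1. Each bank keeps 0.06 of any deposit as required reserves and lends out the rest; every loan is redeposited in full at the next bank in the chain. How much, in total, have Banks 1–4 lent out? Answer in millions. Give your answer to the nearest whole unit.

Bank i lends (1 − rr)^i of the original deposit: Bank 1 lends 873.8·0.9400 = 821.3720, Bank 2 lends 873.8·0.9400² ≈ 772.0897, and so on.
Summing a geometric series: total = 873.8·[0.9400·(1 − 0.9400^4) / (1 − 0.9400)] ≈ 3001.4444 million.

K3001 million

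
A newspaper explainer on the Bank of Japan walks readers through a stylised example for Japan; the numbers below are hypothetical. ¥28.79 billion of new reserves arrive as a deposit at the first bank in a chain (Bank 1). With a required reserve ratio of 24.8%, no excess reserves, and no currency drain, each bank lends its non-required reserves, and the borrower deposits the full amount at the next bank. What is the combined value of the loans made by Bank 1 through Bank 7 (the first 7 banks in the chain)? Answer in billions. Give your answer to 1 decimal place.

¥75.4 billion

Bank i lends (1 − rr)^i of the original deposit: Bank 1 lends 28.79·0.7520 ≈ 21.6501, Bank 2 lends 28.79·0.7520² ≈ 16.2809, and so on.
Summing a geometric series: total = 28.79·[0.7520·(1 − 0.7520^7) / (1 − 0.7520)] ≈ 75.4265 billion.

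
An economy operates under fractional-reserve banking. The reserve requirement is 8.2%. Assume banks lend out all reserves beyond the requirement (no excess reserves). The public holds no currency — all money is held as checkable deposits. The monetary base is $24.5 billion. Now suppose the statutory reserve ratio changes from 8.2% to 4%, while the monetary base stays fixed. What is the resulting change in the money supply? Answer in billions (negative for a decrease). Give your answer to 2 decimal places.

$313.72 billion

Initially m₁ = 1 / (0.082) ≈ 12.19512, so M₁ = 12.19512 × 24.5 ≈ 298.7804 billion.
After the change m₂ = 1 / (0.04) = 25, so M₂ = 25 × 24.5 = 612.5 billion.
ΔM = M₂ − M₁ = 612.5 − 298.7804 = 313.7196 billion.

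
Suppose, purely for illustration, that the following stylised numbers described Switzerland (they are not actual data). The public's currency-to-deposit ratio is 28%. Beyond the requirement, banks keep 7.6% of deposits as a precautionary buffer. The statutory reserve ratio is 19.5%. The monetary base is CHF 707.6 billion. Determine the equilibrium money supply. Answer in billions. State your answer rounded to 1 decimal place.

CHF 1643.8 billion

The money multiplier is m = (1 + c) / (rr + e + c) = (1 + 0.28) / (0.195 + 0.076 + 0.28) ≈ 2.32305.
So M = m × MB = 2.32305 × 707.6 ≈ 1643.7902 billion.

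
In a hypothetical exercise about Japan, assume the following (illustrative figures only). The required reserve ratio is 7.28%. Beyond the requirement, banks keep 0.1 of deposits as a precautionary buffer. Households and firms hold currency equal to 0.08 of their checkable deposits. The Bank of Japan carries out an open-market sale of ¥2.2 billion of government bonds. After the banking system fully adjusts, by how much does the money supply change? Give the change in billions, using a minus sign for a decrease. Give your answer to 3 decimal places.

The money multiplier is m = (1 + c) / (rr + e + c) = (1 + 0.08) / (0.0728 + 0.1 + 0.08) ≈ 4.27215.
The sale removes 2.2 billion of base, so ΔM = m × ΔMB = 4.27215 × (−2.2) ≈ -9.3987 billion.

-9.399 billion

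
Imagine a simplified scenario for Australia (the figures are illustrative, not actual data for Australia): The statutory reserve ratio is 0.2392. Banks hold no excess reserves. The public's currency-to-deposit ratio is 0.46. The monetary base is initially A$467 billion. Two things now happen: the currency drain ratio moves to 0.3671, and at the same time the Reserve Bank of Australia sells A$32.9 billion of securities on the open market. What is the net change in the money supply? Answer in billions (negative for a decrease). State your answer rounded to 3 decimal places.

Before: m₁ = (1 + 0.46) / (0.2392 + 0.46) ≈ 2.0881007, MB₁ = 467, so M₁ = 2.0881007 × 467 ≈ 975.143 billion.
After: m₂ = (1 + 0.3671) / (0.2392 + 0.3671) ≈ 2.2548243, MB₂ = 467 − 32.9 = 434.1, so M₂ = 2.2548243 × 434.1 ≈ 978.8192 billion.
ΔM = M₂ − M₁ = 978.8192 − 975.143 = 3.6762 billion.

A$3.676 billion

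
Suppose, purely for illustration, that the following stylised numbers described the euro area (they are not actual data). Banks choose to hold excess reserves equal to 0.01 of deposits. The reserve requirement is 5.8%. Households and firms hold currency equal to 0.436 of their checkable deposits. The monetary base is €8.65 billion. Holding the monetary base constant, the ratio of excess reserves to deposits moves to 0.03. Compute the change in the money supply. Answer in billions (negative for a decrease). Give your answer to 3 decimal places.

-0.941 billion

Initially m₁ = (1 + 0.436) / (0.058 + 0.01 + 0.436) ≈ 2.84921, so M₁ = 2.84921 × 8.65 ≈ 24.6457 billion.
After the change m₂ = (1 + 0.436) / (0.058 + 0.03 + 0.436) ≈ 2.74046, so M₂ = 2.74046 × 8.65 ≈ 23.705 billion.
ΔM = M₂ − M₁ = 23.705 − 24.6457 = -0.9407 billion.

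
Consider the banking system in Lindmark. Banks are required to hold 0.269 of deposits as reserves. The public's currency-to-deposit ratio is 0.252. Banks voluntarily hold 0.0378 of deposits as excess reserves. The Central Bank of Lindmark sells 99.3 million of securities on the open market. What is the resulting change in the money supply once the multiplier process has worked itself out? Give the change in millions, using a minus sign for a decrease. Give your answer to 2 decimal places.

The money multiplier is m = (1 + c) / (rr + e + c) = (1 + 0.252) / (0.269 + 0.0378 + 0.252) ≈ 2.24052.
The sale removes 99.3 million of base, so ΔM = m × ΔMB = 2.24052 × (−99.3) ≈ -222.4836 million.

-222.48 million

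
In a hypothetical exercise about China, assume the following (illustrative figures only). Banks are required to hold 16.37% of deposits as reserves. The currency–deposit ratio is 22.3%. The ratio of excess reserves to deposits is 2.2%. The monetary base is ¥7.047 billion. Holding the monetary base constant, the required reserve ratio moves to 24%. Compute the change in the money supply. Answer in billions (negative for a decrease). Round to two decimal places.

Initially m₁ = (1 + 0.223) / (0.1637 + 0.022 + 0.223) ≈ 2.9924, so M₁ = 2.9924 × 7.047 ≈ 21.0874 billion.
After the change m₂ = (1 + 0.223) / (0.24 + 0.022 + 0.223) ≈ 2.5216, so M₂ = 2.5216 × 7.047 ≈ 17.7697 billion.
ΔM = M₂ − M₁ = 17.7697 − 21.0874 = -3.3177 billion.

-3.32 billion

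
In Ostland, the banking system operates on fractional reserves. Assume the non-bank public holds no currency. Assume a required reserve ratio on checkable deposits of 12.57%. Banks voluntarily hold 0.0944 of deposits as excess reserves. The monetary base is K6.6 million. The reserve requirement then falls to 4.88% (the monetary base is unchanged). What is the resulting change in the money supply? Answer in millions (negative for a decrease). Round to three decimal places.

Initially m₁ = 1 / (0.1257 + 0.0944) ≈ 4.54339, so M₁ = 4.54339 × 6.6 ≈ 29.9864 million.
After the change m₂ = 1 / (0.0488 + 0.0944) ≈ 6.98324, so M₂ = 6.98324 × 6.6 ≈ 46.0894 million.
ΔM = M₂ − M₁ = 46.0894 − 29.9864 = 16.103 million.

K16.103 million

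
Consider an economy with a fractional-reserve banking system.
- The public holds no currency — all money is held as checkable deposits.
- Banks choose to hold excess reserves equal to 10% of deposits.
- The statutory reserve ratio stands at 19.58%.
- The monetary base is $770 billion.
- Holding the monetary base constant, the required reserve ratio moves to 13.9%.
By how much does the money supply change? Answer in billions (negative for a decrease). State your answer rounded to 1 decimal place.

Initially m₁ = 1 / (0.1958 + 0.1) ≈ 3.38066, so M₁ = 3.38066 × 770 = 2603.1082 billion.
After the change m₂ = 1 / (0.139 + 0.1) ≈ 4.18410, so M₂ = 4.18410 × 770 = 3221.757 billion.
ΔM = M₂ − M₁ = 3221.757 − 2603.1082 = 618.6488 billion.

$618.6 billion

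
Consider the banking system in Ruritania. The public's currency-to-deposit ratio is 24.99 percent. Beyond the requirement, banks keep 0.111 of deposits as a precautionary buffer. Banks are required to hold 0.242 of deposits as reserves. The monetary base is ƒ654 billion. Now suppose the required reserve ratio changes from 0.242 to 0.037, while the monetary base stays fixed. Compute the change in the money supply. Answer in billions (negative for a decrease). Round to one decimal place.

Initially m₁ = (1 + 0.2499) / (0.242 + 0.111 + 0.2499) ≈ 2.07315, so M₁ = 2.07315 × 654 = 1355.8401 billion.
After the change m₂ = (1 + 0.2499) / (0.037 + 0.111 + 0.2499) ≈ 3.14124, so M₂ = 3.14124 × 654 ≈ 2054.371 billion.
ΔM = M₂ − M₁ = 2054.371 − 1355.8401 = 698.5309 billion.

ƒ698.5 billion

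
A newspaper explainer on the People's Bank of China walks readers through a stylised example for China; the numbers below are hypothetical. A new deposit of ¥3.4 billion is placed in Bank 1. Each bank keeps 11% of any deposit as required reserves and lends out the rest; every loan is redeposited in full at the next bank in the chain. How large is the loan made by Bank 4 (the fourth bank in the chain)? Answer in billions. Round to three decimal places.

Each bank lends a fraction (1 − rr) = 0.8900 of the deposit it receives, so Bank 4 receives 3.4·0.8900^3 and lends 3.4·0.8900^4 ≈ 2.1332 billion.

¥2.133 billion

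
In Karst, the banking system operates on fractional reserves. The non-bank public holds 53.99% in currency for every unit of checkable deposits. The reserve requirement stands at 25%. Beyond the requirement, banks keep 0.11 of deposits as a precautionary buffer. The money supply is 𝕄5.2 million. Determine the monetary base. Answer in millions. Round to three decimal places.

𝕄3.039 million

The money multiplier is m = (1 + c) / (rr + e + c) = (1 + 0.5399) / (0.25 + 0.11 + 0.5399) ≈ 1.71119.
MB = M / m = 5.2 / 1.71119 ≈ 3.0388 million.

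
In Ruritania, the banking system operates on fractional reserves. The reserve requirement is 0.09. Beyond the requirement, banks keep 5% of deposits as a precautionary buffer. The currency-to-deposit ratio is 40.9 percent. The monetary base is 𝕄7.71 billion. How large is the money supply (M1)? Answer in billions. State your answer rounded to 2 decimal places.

𝕄19.79 billion

The money multiplier is m = (1 + c) / (rr + e + c) = (1 + 0.409) / (0.09 + 0.05 + 0.409) ≈ 2.5665.
So M = m × MB = 2.5665 × 7.71 ≈ 19.7877 billion.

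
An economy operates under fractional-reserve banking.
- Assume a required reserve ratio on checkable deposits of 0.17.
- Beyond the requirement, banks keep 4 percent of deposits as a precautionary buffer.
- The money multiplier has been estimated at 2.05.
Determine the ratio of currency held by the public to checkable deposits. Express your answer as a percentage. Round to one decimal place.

Using m = 2.05. From m = (1 + c)/(c + rr + e), rearranging gives 1 + c = m·(c + rr + e), so c·(1 − m) = m·(rr + e) − 1.
Hence c = [m·(rr + e) − 1]/(1 − m) = [2.05 × (0.17 + 0.04) − 1] / (1 − 2.05) ≈ 0.542381.

54.2%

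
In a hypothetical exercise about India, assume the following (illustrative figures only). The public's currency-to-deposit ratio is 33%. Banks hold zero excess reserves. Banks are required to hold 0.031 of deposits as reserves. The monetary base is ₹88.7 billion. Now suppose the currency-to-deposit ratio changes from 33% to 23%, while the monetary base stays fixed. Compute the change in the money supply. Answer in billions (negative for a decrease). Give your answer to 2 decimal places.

₹91.22 billion

Initially m₁ = (1 + 0.33) / (0.031 + 0.33) ≈ 3.68421, so M₁ = 3.68421 × 88.7 ≈ 326.7894 billion.
After the change m₂ = (1 + 0.23) / (0.031 + 0.23) ≈ 4.71264, so M₂ = 4.71264 × 88.7 ≈ 418.0112 billion.
ΔM = M₂ − M₁ = 418.0112 − 326.7894 = 91.2218 billion.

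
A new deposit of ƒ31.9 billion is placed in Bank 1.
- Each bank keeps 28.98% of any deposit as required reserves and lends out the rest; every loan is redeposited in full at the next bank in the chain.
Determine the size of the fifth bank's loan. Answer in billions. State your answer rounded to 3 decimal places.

ƒ5.764 billion

Each bank lends a fraction (1 − rr) = 0.7102 of the deposit it receives, so Bank 5 receives 31.9·0.7102^4 and lends 31.9·0.7102^5 ≈ 5.7636 billion.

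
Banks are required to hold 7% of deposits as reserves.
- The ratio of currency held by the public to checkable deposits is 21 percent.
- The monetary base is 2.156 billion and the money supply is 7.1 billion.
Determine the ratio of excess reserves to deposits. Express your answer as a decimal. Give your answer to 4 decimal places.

0.0874

Using m = M/MB = 7.1/2.156 ≈ 3.293135. Since m = (1 + c)/(c + rr + e), the denominator satisfies c + rr + e = (1 + c)/m = (1 + 0.21) / 3.293135 ≈ 0.367431.
With c = 0.21 and rr = 0.07, the ratio of excess reserves to deposits is 0.367431 − 0.21 − 0.07 = 0.087431.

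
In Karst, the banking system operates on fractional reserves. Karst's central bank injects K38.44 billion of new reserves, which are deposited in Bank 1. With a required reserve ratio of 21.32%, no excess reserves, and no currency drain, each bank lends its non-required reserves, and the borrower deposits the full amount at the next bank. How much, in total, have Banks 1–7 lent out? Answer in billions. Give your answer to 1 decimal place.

K115.4 billion

Bank i lends (1 − rr)^i of the original deposit: Bank 1 lends 38.44·0.7868 ≈ 30.2446, Bank 2 lends 38.44·0.7868² ≈ 23.7964, and so on.
Summing a geometric series: total = 38.44·[0.7868·(1 − 0.7868^7) / (1 − 0.7868)] ≈ 115.3806 billion.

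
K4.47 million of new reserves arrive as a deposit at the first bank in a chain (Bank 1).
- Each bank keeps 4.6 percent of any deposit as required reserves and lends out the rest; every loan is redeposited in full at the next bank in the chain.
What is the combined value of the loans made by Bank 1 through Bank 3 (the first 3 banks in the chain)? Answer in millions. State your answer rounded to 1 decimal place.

Bank i lends (1 − rr)^i of the original deposit: Bank 1 lends 4.47·0.9540 ≈ 4.2644, Bank 2 lends 4.47·0.9540² ≈ 4.0682, and so on.
Summing a geometric series: total = 4.47·[0.9540·(1 − 0.9540^3) / (1 − 0.9540)] ≈ 12.2137 million.

K12.2 million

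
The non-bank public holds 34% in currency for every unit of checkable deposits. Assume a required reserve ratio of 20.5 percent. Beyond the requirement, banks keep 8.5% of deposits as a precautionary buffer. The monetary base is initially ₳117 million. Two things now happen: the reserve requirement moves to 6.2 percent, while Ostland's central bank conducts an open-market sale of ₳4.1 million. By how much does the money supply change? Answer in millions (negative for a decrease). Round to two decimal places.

Before: m₁ = (1 + 0.34) / (0.205 + 0.085 + 0.34) ≈ 2.126984, MB₁ = 117, so M₁ = 2.126984 × 117 ≈ 248.8571 million.
After: m₂ = (1 + 0.34) / (0.062 + 0.085 + 0.34) ≈ 2.751540, MB₂ = 117 − 4.1 = 112.9, so M₂ = 2.751540 × 112.9 ≈ 310.6489 million.
ΔM = M₂ − M₁ = 310.6489 − 248.8571 = 61.7918 million.

₳61.79 million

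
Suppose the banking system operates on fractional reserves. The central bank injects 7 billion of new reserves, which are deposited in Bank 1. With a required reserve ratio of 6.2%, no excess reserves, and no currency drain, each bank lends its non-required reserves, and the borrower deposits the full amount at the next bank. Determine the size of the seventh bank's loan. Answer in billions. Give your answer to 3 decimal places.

4.472 billion

Each bank lends a fraction (1 − rr) = 0.9380 of the deposit it receives, so Bank 7 receives 7·0.9380^6 and lends 7·0.9380^7 ≈ 4.4722 billion.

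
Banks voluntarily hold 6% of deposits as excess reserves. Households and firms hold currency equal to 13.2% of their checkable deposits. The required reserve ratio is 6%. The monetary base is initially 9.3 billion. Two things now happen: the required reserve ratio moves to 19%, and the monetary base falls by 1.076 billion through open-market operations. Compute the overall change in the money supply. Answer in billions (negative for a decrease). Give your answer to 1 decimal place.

Before: m₁ = (1 + 0.132) / (0.06 + 0.06 + 0.132) ≈ 4.4921, MB₁ = 9.3, so M₁ = 4.4921 × 9.3 ≈ 41.7765 billion.
After: m₂ = (1 + 0.132) / (0.19 + 0.06 + 0.132) ≈ 2.9634, MB₂ = 9.3 − 1.076 = 8.224, so M₂ = 2.9634 × 8.224 ≈ 24.371 billion.
ΔM = M₂ − M₁ = 24.371 − 41.7765 = -17.4055 billion.

-17.4 billion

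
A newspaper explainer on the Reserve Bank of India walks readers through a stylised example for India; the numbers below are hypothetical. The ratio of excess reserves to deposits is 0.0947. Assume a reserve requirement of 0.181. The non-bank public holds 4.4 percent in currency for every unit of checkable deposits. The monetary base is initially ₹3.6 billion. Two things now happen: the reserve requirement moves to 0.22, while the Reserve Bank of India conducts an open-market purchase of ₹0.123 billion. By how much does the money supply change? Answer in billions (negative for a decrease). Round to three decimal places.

-0.920 billion

Before: m₁ = (1 + 0.044) / (0.181 + 0.0947 + 0.044) ≈ 3.26556, MB₁ = 3.6, so M₁ = 3.26556 × 3.6 ≈ 11.756 billion.
After: m₂ = (1 + 0.044) / (0.22 + 0.0947 + 0.044) ≈ 2.91051, MB₂ = 3.6 + 0.123 = 3.723, so M₂ = 2.91051 × 3.723 ≈ 10.8358 billion.
ΔM = M₂ − M₁ = 10.8358 − 11.756 = -0.9202 billion.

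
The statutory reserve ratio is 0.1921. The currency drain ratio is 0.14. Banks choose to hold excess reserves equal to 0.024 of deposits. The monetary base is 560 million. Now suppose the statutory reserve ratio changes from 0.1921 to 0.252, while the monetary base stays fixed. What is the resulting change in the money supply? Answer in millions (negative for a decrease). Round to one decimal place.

-258.1 million

Initially m₁ = (1 + 0.14) / (0.1921 + 0.024 + 0.14) ≈ 3.20135, so M₁ = 3.20135 × 560 = 1792.756 million.
After the change m₂ = (1 + 0.14) / (0.252 + 0.024 + 0.14) ≈ 2.74038, so M₂ = 2.74038 × 560 = 1534.6128 million.
ΔM = M₂ − M₁ = 1534.6128 − 1792.756 = -258.1432 million.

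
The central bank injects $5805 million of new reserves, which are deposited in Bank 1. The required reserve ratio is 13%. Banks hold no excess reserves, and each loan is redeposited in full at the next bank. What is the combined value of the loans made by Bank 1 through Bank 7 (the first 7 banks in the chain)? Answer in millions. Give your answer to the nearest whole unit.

Bank i lends (1 − rr)^i of the original deposit: Bank 1 lends 5805·0.8700 = 5050.3500, Bank 2 lends 5805·0.8700² = 4393.8045, and so on.
Summing a geometric series: total = 5805·[0.8700·(1 − 0.8700^7) / (1 − 0.8700)] ≈ 24192.9327 million.

$24193 million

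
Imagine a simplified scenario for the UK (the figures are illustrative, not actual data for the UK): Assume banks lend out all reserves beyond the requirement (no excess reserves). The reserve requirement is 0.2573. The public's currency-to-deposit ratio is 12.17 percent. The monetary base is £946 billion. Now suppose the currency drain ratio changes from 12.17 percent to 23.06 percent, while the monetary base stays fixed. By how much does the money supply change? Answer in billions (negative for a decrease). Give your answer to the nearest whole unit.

-414 billion

Initially m₁ = (1 + 0.1217) / (0.2573 + 0.1217) ≈ 2.9596, so M₁ = 2.9596 × 946 = 2799.7816 billion.
After the change m₂ = (1 + 0.2306) / (0.2573 + 0.2306) ≈ 2.5222, so M₂ = 2.5222 × 946 = 2386.0012 billion.
ΔM = M₂ − M₁ = 2386.0012 − 2799.7816 = -413.7804 billion.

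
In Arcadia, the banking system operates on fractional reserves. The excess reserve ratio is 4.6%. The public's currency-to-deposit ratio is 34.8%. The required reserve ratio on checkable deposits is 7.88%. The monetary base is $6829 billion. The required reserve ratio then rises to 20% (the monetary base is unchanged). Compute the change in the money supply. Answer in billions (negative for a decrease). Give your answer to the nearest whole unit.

Initially m₁ = (1 + 0.348) / (0.0788 + 0.046 + 0.348) ≈ 2.85110, so M₁ = 2.85110 × 6829 = 19470.1619 billion.
After the change m₂ = (1 + 0.348) / (0.2 + 0.046 + 0.348) ≈ 2.26936, so M₂ = 2.26936 × 6829 ≈ 15497.4594 billion.
ΔM = M₂ − M₁ = 15497.4594 − 19470.1619 = -3972.7025 billion.

-3973 billion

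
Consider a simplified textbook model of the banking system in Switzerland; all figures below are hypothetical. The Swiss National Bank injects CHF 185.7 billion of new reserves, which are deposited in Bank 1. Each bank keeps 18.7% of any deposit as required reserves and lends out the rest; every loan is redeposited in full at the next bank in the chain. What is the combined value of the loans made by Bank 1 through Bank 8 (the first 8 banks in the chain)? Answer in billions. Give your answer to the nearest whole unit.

Bank i lends (1 − rr)^i of the original deposit: Bank 1 lends 185.7·0.8130 = 150.9741, Bank 2 lends 185.7·0.8130² ≈ 122.7419, and so on.
Summing a geometric series: total = 185.7·[0.8130·(1 − 0.8130^8) / (1 − 0.8130)] ≈ 653.2543 billion.

CHF 653 billion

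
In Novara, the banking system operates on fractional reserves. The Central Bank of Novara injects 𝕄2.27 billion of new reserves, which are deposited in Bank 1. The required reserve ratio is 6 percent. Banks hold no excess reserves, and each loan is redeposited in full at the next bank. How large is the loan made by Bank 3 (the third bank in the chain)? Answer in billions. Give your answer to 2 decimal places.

Each bank lends a fraction (1 − rr) = 0.9400 of the deposit it receives, so Bank 3 receives 2.27·0.9400^2 and lends 2.27·0.9400^3 ≈ 1.8854 billion.

𝕄1.89 billion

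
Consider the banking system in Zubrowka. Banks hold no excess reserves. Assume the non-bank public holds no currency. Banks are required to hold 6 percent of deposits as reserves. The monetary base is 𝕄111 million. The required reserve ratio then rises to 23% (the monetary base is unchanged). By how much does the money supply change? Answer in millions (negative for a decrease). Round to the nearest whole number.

-1367 million

Initially m₁ = 1 / (0.06) ≈ 16.6667, so M₁ = 16.6667 × 111 = 1850.0037 million.
After the change m₂ = 1 / (0.23) ≈ 4.3478, so M₂ = 4.3478 × 111 = 482.6058 million.
ΔM = M₂ − M₁ = 482.6058 − 1850.0037 = -1367.3979 million.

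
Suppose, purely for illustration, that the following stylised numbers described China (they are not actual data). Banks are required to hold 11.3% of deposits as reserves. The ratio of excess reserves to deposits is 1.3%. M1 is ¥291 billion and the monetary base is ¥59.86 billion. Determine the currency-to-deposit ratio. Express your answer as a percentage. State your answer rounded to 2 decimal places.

Using m = M/MB = 291/59.86 ≈ 4.861343. From m = (1 + c)/(c + rr + e), rearranging gives 1 + c = m·(c + rr + e), so c·(1 − m) = m·(rr + e) − 1.
Hence c = [m·(rr + e) − 1]/(1 − m) = [4.861343 × (0.113 + 0.013) − 1] / (1 − 4.861343) ≈ 0.100346.

10.03%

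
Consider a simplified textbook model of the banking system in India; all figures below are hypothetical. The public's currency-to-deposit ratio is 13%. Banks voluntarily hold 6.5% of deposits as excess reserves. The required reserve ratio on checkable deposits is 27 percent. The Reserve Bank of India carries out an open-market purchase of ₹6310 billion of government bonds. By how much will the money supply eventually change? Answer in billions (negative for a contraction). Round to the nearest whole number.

The money multiplier is m = (1 + c) / (rr + e + c) = (1 + 0.13) / (0.27 + 0.065 + 0.13) ≈ 2.43011.
The purchase adds 6310 billion of base, so ΔM = m × ΔMB = 2.43011 × (+6310) = 15333.9941 billion.

₹15334 billion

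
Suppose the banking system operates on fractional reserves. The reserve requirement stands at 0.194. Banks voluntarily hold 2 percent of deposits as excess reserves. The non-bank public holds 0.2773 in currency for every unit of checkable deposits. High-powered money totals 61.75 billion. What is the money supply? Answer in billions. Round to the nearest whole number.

The money multiplier is m = (1 + c) / (rr + e + c) = (1 + 0.2773) / (0.194 + 0.02 + 0.2773) ≈ 2.5998.
So M = m × MB = 2.5998 × 61.75 ≈ 160.5377 billion.

161 billion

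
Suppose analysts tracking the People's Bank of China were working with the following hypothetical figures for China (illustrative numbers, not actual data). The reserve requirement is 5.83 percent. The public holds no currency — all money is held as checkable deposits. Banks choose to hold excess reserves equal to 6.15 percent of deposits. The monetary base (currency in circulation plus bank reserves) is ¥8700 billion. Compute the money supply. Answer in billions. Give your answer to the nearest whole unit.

¥72621 billion

The money multiplier is m = 1 / (rr + e) = 1 / (0.0583 + 0.0615) ≈ 8.34725.
So M = m × MB = 8.34725 × 8700 = 72621.075 billion.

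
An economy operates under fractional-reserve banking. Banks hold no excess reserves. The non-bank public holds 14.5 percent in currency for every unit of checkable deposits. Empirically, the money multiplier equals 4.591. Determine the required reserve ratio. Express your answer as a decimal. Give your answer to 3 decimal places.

0.104

Using m = 4.591. Since m = (1 + c)/(c + rr + e), the denominator satisfies c + rr + e = (1 + c)/m = (1 + 0.145) / 4.591 ≈ 0.249401.
With c = 0.145 and e = 0, the required reserve ratio is 0.249401 − 0.145 − 0 = 0.104401.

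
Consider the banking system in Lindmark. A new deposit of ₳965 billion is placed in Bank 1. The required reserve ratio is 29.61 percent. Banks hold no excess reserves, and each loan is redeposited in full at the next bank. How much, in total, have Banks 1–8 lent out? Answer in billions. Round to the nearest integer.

Bank i lends (1 − rr)^i of the original deposit: Bank 1 lends 965·0.7039 = 679.2635, Bank 2 lends 965·0.7039² ≈ 478.1336, and so on.
Summing a geometric series: total = 965·[0.7039·(1 − 0.7039^8) / (1 − 0.7039)] ≈ 2155.7770 billion.

₳2156 billion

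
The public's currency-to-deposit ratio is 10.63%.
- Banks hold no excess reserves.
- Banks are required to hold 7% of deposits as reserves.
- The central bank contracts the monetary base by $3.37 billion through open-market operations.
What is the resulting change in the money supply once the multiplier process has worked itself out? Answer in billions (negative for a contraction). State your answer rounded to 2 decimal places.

-21.15 billion

The money multiplier is m = (1 + c) / (rr + c) = (1 + 0.1063) / (0.07 + 0.1063) ≈ 6.2751.
The sale removes 3.37 billion of base, so ΔM = m × ΔMB = 6.2751 × (−3.37) ≈ -21.1471 billion.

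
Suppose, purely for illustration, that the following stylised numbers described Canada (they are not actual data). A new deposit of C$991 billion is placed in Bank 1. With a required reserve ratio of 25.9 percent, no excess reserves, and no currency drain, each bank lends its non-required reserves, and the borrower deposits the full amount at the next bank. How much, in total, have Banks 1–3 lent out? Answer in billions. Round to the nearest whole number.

Bank i lends (1 − rr)^i of the original deposit: Bank 1 lends 991·0.7410 = 734.3310, Bank 2 lends 991·0.7410² ≈ 544.1393, and so on.
Summing a geometric series: total = 991·[0.7410·(1 − 0.7410^3) / (1 − 0.7410)] ≈ 1681.6775 billion.

C$1682 billion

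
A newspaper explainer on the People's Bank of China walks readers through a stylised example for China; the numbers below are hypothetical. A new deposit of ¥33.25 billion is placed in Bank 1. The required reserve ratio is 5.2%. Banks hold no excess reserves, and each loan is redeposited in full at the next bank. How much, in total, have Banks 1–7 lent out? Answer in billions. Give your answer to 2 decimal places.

¥189.06 billion

Bank i lends (1 − rr)^i of the original deposit: Bank 1 lends 33.25·0.9480 = 31.5210, Bank 2 lends 33.25·0.9480² ≈ 29.8819, and so on.
Summing a geometric series: total = 33.25·[0.9480·(1 − 0.9480^7) / (1 − 0.9480)] ≈ 189.0588 billion.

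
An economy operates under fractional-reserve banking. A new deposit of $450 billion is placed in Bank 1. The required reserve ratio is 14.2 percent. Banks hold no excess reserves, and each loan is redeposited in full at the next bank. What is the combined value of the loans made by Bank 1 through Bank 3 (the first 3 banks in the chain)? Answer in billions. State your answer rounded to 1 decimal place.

Bank i lends (1 − rr)^i of the original deposit: Bank 1 lends 450·0.8580 = 386.1000, Bank 2 lends 450·0.8580² = 331.2738, and so on.
Summing a geometric series: total = 450·[0.8580·(1 − 0.8580^3) / (1 − 0.8580)] ≈ 1001.6067 billion.

$1001.6 billion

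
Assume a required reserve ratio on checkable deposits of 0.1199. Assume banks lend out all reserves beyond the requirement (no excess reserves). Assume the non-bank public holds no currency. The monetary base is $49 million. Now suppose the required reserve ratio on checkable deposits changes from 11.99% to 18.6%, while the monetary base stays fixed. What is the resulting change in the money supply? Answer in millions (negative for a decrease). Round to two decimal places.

-145.23 million

Initially m₁ = 1 / (0.1199) ≈ 8.34028, so M₁ = 8.34028 × 49 ≈ 408.6737 million.
After the change m₂ = 1 / (0.186) ≈ 5.37634, so M₂ = 5.37634 × 49 ≈ 263.4407 million.
ΔM = M₂ − M₁ = 263.4407 − 408.6737 = -145.233 million.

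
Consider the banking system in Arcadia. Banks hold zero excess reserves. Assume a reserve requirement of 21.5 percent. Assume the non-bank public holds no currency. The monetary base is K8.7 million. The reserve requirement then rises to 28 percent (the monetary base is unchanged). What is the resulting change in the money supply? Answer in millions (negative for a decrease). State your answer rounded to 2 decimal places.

Initially m₁ = 1 / (0.215) ≈ 4.6512, so M₁ = 4.6512 × 8.7 ≈ 40.4654 million.
After the change m₂ = 1 / (0.28) ≈ 3.5714, so M₂ = 3.5714 × 8.7 ≈ 31.0712 million.
ΔM = M₂ − M₁ = 31.0712 − 40.4654 = -9.3942 million.

-9.39 million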